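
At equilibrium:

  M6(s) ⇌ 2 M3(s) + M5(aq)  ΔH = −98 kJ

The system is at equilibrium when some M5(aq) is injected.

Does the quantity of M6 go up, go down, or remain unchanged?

increases

Adding M5 (aq), a product, drives the reaction to the left.
The net shift is to the left. M6 is a reactant, so its amount increases.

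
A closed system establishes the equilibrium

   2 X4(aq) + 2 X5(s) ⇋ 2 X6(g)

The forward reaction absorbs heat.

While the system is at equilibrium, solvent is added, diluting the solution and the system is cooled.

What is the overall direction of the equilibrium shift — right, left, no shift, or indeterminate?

left

Dilution lowers every aqueous concentration by the same factor. Δn_aq = 0 − 2 = -2, so the system shifts toward the side with more dissolved moles — to the left.
The forward reaction is endothermic. Lowering T favours the exothermic direction — shift to the left.
All effects act in the same direction — net shift to the left.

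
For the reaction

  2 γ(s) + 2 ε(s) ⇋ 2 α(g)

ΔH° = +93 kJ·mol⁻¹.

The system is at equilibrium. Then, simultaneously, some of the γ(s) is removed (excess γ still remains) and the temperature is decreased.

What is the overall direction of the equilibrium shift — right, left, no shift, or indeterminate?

γ is a pure solid; its activity is 1 regardless of amount, so Q is unaffected — no shift from this change.
The forward reaction is endothermic. Lowering T favours the exothermic direction — shift to the left.
Only the nonzero effect(s) matter; the net shift is to the left.

left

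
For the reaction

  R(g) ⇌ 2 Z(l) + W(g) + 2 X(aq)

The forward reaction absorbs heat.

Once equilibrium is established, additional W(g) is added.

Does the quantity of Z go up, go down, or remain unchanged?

Adding W (g), a product, drives the reaction to the left.
The net shift is to the left. Z is a product, so its amount decreases.

decreases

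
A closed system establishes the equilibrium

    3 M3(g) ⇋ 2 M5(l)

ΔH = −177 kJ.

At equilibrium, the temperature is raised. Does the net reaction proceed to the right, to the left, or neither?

The forward reaction is exothermic. Raising T favours the endothermic direction — shift to the left.

left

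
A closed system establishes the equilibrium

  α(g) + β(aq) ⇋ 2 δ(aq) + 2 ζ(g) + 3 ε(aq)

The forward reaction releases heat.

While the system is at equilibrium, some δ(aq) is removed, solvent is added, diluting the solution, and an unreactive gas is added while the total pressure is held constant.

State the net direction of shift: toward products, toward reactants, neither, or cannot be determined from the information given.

right

Removing δ (aq), a product, drives the reaction to the right.
Dilution lowers every aqueous concentration by the same factor. Δn_aq = 5 − 1 = +4, so the system shifts toward the side with more dissolved moles — to the right.
Adding inert gas at constant total pressure expands the volume and lowers every reacting partial pressure. With Δn_gas = 2 − 1 = +1, Q moves away from K toward the side with fewer gas moles, so the system shifts toward the side with more gas moles — to the right.
All effects act in the same direction — net shift to the right.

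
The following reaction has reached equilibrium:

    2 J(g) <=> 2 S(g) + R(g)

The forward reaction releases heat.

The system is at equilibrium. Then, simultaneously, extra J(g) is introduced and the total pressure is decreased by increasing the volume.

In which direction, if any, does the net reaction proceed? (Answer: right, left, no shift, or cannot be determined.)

right

Adding J (g), a reactant, drives the reaction to the right.
Gas moles: reactants 2, products 3 (Δn_gas = +1). Expansion shifts the system toward the side with more moles of gas — to the right.
All effects act in the same direction — net shift to the right.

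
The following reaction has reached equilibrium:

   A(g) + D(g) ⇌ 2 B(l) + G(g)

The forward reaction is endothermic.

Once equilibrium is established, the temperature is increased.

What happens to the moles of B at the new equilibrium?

The forward reaction is endothermic. Raising T favours the endothermic direction — shift to the right.
The net shift is to the right. B is a product, so its amount increases.

increases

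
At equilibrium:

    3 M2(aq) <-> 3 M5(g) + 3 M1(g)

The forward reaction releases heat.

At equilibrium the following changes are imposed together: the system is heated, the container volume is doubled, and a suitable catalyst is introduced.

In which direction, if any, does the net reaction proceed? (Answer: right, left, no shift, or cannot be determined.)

cannot be determined

The forward reaction is exothermic. Raising T favours the endothermic direction — shift to the left.
Gas moles: reactants 0, products 6 (Δn_gas = +6). Expansion shifts the system toward the side with more moles of gas — to the right.
A catalyst speeds both forward and reverse rates equally; it changes neither Q nor K — no shift from this change.
The individual effects push in opposite directions; without quantitative information the net direction cannot be determined.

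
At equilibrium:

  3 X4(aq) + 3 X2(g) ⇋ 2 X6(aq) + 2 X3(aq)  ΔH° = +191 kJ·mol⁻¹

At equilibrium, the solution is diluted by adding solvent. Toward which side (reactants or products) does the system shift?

right

Dilution lowers every aqueous concentration by the same factor. Δn_aq = 4 − 3 = +1, so the system shifts toward the side with more dissolved moles — to the right.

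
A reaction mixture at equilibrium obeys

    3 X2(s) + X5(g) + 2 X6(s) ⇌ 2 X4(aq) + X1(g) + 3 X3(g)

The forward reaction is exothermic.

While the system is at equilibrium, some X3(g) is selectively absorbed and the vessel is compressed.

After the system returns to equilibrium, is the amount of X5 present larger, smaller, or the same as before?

Removing X3 (g), a product, drives the reaction to the right.
Gas moles: reactants 1, products 4 (Δn_gas = +3). Compression shifts the system toward the side with fewer moles of gas — to the left.
The two effects oppose each other, so the net shift — and hence the change in X5 — cannot be determined from the given information.

cannot be determined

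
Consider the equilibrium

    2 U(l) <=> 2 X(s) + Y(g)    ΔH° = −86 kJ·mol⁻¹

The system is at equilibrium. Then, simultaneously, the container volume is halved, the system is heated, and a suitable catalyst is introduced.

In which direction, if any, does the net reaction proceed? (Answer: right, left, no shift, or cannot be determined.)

Gas moles: reactants 0, products 1 (Δn_gas = +1). Compression shifts the system toward the side with fewer moles of gas — to the left.
The forward reaction is exothermic. Raising T favours the endothermic direction — shift to the left.
A catalyst speeds both forward and reverse rates equally; it changes neither Q nor K — no shift from this change.
Only the nonzero effect(s) matter; the net shift is to the left.

left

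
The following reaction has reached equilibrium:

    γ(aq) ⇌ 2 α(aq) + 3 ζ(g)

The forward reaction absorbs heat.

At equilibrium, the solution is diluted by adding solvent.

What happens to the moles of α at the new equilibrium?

increases

Dilution lowers every aqueous concentration by the same factor. Δn_aq = 2 − 1 = +1, so the system shifts toward the side with more dissolved moles — to the right.
The net shift is to the right. α is a product, so its amount increases.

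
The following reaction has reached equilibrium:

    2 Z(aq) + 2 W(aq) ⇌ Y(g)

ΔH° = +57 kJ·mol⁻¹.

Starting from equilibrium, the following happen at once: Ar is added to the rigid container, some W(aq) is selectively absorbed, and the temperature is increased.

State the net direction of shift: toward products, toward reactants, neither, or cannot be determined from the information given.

cannot be determined

At constant volume, adding an inert gas leaves every reacting species' partial pressure unchanged, so Q is unchanged — no shift from this change.
Removing W (aq), a reactant, drives the reaction to the left.
The forward reaction is endothermic. Raising T favours the endothermic direction — shift to the right.
The individual effects push in opposite directions; without quantitative information the net direction cannot be determined.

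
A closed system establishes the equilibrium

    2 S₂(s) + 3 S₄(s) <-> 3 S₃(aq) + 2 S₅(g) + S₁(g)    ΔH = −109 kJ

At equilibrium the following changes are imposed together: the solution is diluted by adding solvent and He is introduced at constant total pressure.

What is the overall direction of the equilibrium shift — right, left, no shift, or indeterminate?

Dilution lowers every aqueous concentration by the same factor. Δn_aq = 3 − 0 = +3, so the system shifts toward the side with more dissolved moles — to the right.
Adding inert gas at constant total pressure expands the volume and lowers every reacting partial pressure. With Δn_gas = 3 − 0 = +3, Q moves away from K toward the side with fewer gas moles, so the system shifts toward the side with more gas moles — to the right.
All effects act in the same direction — net shift to the right.

right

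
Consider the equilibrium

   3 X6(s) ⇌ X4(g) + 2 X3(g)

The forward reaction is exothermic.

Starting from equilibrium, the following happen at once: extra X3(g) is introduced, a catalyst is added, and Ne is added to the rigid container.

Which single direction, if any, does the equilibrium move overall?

Adding X3 (g), a product, drives the reaction to the left.
A catalyst speeds both forward and reverse rates equally; it changes neither Q nor K — no shift from this change.
At constant volume, adding an inert gas leaves every reacting species' partial pressure unchanged, so Q is unchanged — no shift from this change.
Only the nonzero effect(s) matter; the net shift is to the left.

left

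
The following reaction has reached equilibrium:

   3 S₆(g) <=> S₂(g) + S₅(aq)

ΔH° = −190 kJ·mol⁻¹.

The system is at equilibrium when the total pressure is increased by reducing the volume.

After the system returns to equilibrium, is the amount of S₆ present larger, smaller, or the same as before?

Gas moles: reactants 3, products 1 (Δn_gas = -2). Compression shifts the system toward the side with fewer moles of gas — to the right.
The net shift is to the right. S₆ is a reactant, so its amount decreases.

decreases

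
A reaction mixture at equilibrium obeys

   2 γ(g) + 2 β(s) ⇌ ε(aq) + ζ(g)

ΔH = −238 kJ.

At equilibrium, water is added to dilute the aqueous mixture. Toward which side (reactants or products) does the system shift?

Dilution lowers every aqueous concentration by the same factor. Δn_aq = 1 − 0 = +1, so the system shifts toward the side with more dissolved moles — to the right.

right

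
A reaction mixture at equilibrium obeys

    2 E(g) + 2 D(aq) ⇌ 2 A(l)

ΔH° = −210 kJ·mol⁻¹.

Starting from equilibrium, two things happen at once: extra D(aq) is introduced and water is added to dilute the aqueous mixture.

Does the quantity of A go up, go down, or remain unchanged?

cannot be determined

Adding D (aq), a reactant, drives the reaction to the right.
Dilution lowers every aqueous concentration by the same factor. Δn_aq = 0 − 2 = -2, so the system shifts toward the side with more dissolved moles — to the left.
The two effects oppose each other, so the net shift — and hence the change in A — cannot be determined from the given information.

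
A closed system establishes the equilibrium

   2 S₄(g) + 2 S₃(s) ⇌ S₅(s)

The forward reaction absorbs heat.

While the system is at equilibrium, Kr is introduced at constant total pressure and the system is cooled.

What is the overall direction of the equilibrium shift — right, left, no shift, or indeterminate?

left

Adding inert gas at constant total pressure expands the volume and lowers every reacting partial pressure. With Δn_gas = 0 − 2 = -2, Q moves away from K toward the side with fewer gas moles, so the system shifts toward the side with more gas moles — to the left.
The forward reaction is endothermic. Lowering T favours the exothermic direction — shift to the left.
All effects act in the same direction — net shift to the left.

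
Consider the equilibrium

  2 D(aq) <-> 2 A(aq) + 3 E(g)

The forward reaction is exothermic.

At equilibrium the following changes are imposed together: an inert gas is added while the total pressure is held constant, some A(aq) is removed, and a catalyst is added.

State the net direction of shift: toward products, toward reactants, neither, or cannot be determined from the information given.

right

Adding inert gas at constant total pressure expands the volume and lowers every reacting partial pressure. With Δn_gas = 3 − 0 = +3, Q moves away from K toward the side with fewer gas moles, so the system shifts toward the side with more gas moles — to the right.
Removing A (aq), a product, drives the reaction to the right.
A catalyst speeds both forward and reverse rates equally; it changes neither Q nor K — no shift from this change.
Only the nonzero effect(s) matter; the net shift is to the right.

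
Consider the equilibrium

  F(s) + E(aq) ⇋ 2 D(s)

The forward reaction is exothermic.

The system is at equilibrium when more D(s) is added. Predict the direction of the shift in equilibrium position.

D is a pure solid; its activity is 1 regardless of amount, so Q is unaffected — no shift from this change.

no shift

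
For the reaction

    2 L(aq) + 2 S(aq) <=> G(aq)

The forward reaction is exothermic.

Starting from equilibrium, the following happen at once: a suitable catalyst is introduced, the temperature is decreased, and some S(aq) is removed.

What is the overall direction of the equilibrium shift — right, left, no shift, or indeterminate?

A catalyst speeds both forward and reverse rates equally; it changes neither Q nor K — no shift from this change.
The forward reaction is exothermic. Lowering T favours the exothermic direction — shift to the right.
Removing S (aq), a reactant, drives the reaction to the left.
The individual effects push in opposite directions; without quantitative information the net direction cannot be determined.

cannot be determined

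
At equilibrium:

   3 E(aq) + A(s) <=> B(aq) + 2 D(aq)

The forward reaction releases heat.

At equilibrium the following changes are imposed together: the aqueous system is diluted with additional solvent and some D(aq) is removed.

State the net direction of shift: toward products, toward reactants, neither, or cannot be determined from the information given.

Dilution scales every aqueous concentration by the same factor. Δn_aq = 3 − 3 = 0, so Q is unchanged — no shift.
Removing D (aq), a product, drives the reaction to the right.
Only the nonzero effect(s) matter; the net shift is to the right.

right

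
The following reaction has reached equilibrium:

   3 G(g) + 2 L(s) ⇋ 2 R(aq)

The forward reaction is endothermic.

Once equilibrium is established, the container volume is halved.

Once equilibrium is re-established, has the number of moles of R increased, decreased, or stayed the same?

Gas moles: reactants 3, products 0 (Δn_gas = -3). Compression shifts the system toward the side with fewer moles of gas — to the right.
The net shift is to the right. R is a product, so its amount increases.

increases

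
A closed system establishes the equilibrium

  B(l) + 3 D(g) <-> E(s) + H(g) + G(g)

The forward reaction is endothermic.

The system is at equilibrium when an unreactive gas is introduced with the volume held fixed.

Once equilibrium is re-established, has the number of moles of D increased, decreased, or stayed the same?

At constant volume, adding an inert gas leaves every reacting species' partial pressure unchanged, so Q is unchanged — no shift from this change.
No net shift occurs, so the amount of D is unchanged.

unchanged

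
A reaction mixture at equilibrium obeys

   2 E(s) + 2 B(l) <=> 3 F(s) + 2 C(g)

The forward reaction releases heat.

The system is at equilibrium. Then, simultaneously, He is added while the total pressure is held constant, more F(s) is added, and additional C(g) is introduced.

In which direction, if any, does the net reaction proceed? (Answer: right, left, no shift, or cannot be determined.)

Adding inert gas at constant total pressure expands the volume and lowers every reacting partial pressure. With Δn_gas = 2 − 0 = +2, Q moves away from K toward the side with fewer gas moles, so the system shifts toward the side with more gas moles — to the right.
F is a pure solid; its activity is 1 regardless of amount, so Q is unaffected — no shift from this change.
Adding C (g), a product, drives the reaction to the left.
The individual effects push in opposite directions; without quantitative information the net direction cannot be determined.

cannot be determined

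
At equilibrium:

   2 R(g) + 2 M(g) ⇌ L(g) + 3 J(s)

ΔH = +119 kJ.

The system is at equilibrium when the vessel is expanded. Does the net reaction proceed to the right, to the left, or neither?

Gas moles: reactants 4, products 1 (Δn_gas = -3). Expansion shifts the system toward the side with more moles of gas — to the left.

left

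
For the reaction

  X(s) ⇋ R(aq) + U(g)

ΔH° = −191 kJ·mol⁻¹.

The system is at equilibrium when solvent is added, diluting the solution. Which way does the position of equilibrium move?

Dilution lowers every aqueous concentration by the same factor. Δn_aq = 1 − 0 = +1, so the system shifts toward the side with more dissolved moles — to the right.

right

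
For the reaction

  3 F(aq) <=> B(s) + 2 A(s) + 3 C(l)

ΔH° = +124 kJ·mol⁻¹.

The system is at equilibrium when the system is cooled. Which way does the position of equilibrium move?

left

The forward reaction is endothermic. Lowering T favours the exothermic direction — shift to the left.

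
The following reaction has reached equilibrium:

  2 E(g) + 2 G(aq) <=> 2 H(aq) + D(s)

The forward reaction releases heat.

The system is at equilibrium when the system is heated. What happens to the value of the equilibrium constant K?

K depends on temperature via the van 't Hoff relation. The forward reaction is exothermic, so raising T decreases K.

decreases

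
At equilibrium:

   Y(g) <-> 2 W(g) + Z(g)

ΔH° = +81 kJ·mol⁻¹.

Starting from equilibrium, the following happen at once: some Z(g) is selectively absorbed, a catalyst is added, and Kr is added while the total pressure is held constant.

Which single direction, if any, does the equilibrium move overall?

right

Removing Z (g), a product, drives the reaction to the right.
A catalyst speeds both forward and reverse rates equally; it changes neither Q nor K — no shift from this change.
Adding inert gas at constant total pressure expands the volume and lowers every reacting partial pressure. With Δn_gas = 3 − 1 = +2, Q moves away from K toward the side with fewer gas moles, so the system shifts toward the side with more gas moles — to the right.
Only the nonzero effect(s) matter; the net shift is to the right.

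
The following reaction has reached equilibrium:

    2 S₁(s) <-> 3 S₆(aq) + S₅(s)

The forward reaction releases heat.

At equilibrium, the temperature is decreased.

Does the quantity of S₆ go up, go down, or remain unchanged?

increases

The forward reaction is exothermic. Lowering T favours the exothermic direction — shift to the right.
The net shift is to the right. S₆ is a product, so its amount increases.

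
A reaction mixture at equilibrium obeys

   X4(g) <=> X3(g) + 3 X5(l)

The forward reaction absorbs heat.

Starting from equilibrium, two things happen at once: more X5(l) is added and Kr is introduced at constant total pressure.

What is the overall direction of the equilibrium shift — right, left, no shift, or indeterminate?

X5 is a pure liquid; its activity is 1 regardless of amount, so Q is unaffected — no shift from this change.
Adding inert gas at constant total pressure expands the volume, scaling every reacting partial pressure by the same factor. Δn_gas = 1 − 1 = 0, so Q is unchanged — no shift.
None of the changes alters Q relative to K, so there is no net shift.

no shift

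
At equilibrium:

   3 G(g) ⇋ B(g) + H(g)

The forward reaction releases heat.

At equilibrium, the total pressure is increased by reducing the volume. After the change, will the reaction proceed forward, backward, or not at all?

Gas moles: reactants 3, products 2 (Δn_gas = -1). Compression shifts the system toward the side with fewer moles of gas — to the right.

right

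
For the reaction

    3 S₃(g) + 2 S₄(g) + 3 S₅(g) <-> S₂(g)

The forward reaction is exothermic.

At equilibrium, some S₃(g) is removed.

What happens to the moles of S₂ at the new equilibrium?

Removing S₃ (g), a reactant, drives the reaction to the left.
The net shift is to the left. S₂ is a product, so its amount decreases.

decreases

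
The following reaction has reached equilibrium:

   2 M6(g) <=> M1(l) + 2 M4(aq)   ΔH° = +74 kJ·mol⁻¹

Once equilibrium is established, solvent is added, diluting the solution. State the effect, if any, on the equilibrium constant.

unchanged

The equilibrium constant depends only on temperature. This perturbation may move the position of equilibrium, but since T is unchanged, K itself is unchanged.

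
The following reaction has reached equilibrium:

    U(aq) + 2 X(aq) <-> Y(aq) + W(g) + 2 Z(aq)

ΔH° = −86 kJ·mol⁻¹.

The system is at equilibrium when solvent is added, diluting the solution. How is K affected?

The equilibrium constant depends only on temperature. This perturbation changes neither the position of equilibrium nor K.

unchanged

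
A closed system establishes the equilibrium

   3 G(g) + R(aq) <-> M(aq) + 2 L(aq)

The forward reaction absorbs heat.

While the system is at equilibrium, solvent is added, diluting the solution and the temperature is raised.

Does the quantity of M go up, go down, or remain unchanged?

increases

Dilution lowers every aqueous concentration by the same factor. Δn_aq = 3 − 1 = +2, so the system shifts toward the side with more dissolved moles — to the right.
The forward reaction is endothermic. Raising T favours the endothermic direction — shift to the right.
The net shift is to the right. M is a product, so its amount increases.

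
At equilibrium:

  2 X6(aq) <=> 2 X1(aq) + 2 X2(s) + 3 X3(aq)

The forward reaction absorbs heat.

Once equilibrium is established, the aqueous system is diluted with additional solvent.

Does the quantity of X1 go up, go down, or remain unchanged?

Dilution lowers every aqueous concentration by the same factor. Δn_aq = 5 − 2 = +3, so the system shifts toward the side with more dissolved moles — to the right.
The net shift is to the right. X1 is a product, so its amount increases.

increases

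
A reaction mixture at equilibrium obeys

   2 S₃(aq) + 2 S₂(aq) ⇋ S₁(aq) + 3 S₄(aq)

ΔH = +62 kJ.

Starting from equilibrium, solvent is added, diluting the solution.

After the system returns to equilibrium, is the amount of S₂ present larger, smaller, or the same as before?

unchanged

Dilution scales every aqueous concentration by the same factor. Δn_aq = 4 − 4 = 0, so Q is unchanged — no shift.
No net shift occurs, so the amount of S₂ is unchanged.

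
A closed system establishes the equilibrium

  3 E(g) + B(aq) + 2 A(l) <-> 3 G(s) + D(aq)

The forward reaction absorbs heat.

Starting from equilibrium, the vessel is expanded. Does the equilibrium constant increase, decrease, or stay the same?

unchanged

The equilibrium constant depends only on temperature. This perturbation may move the position of equilibrium, but since T is unchanged, K itself is unchanged.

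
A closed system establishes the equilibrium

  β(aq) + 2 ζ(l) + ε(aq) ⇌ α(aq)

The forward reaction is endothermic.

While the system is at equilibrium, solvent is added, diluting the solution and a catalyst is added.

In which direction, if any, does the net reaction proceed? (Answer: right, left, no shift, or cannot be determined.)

left

Dilution lowers every aqueous concentration by the same factor. Δn_aq = 1 − 2 = -1, so the system shifts toward the side with more dissolved moles — to the left.
A catalyst speeds both forward and reverse rates equally; it changes neither Q nor K — no shift from this change.
Only the nonzero effect(s) matter; the net shift is to the left.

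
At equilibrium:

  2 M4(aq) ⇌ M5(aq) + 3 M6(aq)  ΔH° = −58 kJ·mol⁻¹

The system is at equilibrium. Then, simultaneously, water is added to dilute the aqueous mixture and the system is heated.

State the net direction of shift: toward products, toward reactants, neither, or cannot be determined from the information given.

cannot be determined

Dilution lowers every aqueous concentration by the same factor. Δn_aq = 4 − 2 = +2, so the system shifts toward the side with more dissolved moles — to the right.
The forward reaction is exothermic. Raising T favours the endothermic direction — shift to the left.
The individual effects push in opposite directions; without quantitative information the net direction cannot be determined.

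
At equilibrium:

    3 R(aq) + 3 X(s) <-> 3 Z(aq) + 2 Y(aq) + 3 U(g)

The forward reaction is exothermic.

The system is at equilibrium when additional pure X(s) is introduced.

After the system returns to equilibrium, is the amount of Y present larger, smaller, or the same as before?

X is a pure solid; its activity is 1 regardless of amount, so Q is unaffected — no shift from this change.
No net shift occurs, so the amount of Y is unchanged.

unchanged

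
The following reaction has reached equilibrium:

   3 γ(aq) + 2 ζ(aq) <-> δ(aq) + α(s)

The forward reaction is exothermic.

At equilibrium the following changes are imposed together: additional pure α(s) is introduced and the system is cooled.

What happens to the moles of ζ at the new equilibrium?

decreases

α is a pure solid; its activity is 1 regardless of amount, so Q is unaffected — no shift from this change.
The forward reaction is exothermic. Lowering T favours the exothermic direction — shift to the right.
The net shift is to the right. ζ is a reactant, so its amount decreases.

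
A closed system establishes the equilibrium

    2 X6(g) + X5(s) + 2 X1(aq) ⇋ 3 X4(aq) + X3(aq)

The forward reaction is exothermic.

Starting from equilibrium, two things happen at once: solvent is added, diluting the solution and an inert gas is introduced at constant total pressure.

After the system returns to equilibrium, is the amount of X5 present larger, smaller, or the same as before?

Dilution lowers every aqueous concentration by the same factor. Δn_aq = 4 − 2 = +2, so the system shifts toward the side with more dissolved moles — to the right.
Adding inert gas at constant total pressure expands the volume and lowers every reacting partial pressure. With Δn_gas = 0 − 2 = -2, Q moves away from K toward the side with fewer gas moles, so the system shifts toward the side with more gas moles — to the left.
The two effects oppose each other, so the net shift — and hence the change in X5 — cannot be determined from the given information.

cannot be determined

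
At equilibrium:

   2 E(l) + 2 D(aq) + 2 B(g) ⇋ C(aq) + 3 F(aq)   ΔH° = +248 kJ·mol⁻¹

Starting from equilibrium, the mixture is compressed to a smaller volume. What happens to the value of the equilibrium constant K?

unchanged

The equilibrium constant depends only on temperature. This perturbation may move the position of equilibrium, but since T is unchanged, K itself is unchanged.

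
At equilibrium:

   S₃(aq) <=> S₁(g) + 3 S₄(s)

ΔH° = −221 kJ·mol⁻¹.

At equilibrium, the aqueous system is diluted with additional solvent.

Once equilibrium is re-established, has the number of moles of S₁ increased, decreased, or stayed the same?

decreases

Dilution lowers every aqueous concentration by the same factor. Δn_aq = 0 − 1 = -1, so the system shifts toward the side with more dissolved moles — to the left.
The net shift is to the left. S₁ is a product, so its amount decreases.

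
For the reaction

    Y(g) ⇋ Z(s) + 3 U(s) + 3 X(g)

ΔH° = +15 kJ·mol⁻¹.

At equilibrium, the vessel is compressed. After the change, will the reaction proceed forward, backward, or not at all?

Gas moles: reactants 1, products 3 (Δn_gas = +2). Compression shifts the system toward the side with fewer moles of gas — to the left.

left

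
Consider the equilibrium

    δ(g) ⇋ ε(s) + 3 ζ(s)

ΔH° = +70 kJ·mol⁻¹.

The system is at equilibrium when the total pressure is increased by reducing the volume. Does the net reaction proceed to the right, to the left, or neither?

Gas moles: reactants 1, products 0 (Δn_gas = -1). Compression shifts the system toward the side with fewer moles of gas — to the right.

right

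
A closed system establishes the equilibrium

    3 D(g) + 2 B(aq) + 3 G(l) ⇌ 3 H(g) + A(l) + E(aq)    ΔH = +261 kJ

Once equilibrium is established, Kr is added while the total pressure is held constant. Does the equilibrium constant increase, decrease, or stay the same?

The equilibrium constant depends only on temperature. This perturbation changes neither the position of equilibrium nor K.

unchanged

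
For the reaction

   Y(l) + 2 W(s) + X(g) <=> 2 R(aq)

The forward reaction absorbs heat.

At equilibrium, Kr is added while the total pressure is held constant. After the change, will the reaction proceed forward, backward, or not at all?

Adding inert gas at constant total pressure expands the volume and lowers every reacting partial pressure. With Δn_gas = 0 − 1 = -1, Q moves away from K toward the side with fewer gas moles, so the system shifts toward the side with more gas moles — to the left.

left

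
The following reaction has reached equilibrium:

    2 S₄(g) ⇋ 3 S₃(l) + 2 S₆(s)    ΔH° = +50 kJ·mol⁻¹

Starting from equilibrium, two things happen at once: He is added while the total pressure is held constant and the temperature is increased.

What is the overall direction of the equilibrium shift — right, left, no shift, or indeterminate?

Adding inert gas at constant total pressure expands the volume and lowers every reacting partial pressure. With Δn_gas = 0 − 2 = -2, Q moves away from K toward the side with fewer gas moles, so the system shifts toward the side with more gas moles — to the left.
The forward reaction is endothermic. Raising T favours the endothermic direction — shift to the right.
The individual effects push in opposite directions; without quantitative information the net direction cannot be determined.

cannot be determined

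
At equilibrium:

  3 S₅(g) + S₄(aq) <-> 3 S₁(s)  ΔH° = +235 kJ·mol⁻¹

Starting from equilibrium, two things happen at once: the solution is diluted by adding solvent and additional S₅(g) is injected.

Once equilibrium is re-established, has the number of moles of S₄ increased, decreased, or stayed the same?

Dilution lowers every aqueous concentration by the same factor. Δn_aq = 0 − 1 = -1, so the system shifts toward the side with more dissolved moles — to the left.
Adding S₅ (g), a reactant, drives the reaction to the right.
The two effects oppose each other, so the net shift — and hence the change in S₄ — cannot be determined from the given information.

cannot be determined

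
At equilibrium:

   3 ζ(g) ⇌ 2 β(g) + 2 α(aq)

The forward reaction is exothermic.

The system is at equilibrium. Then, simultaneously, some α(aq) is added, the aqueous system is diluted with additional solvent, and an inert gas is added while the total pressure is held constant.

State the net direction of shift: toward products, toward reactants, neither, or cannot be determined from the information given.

Adding α (aq), a product, drives the reaction to the left.
Dilution lowers every aqueous concentration by the same factor. Δn_aq = 2 − 0 = +2, so the system shifts toward the side with more dissolved moles — to the right.
Adding inert gas at constant total pressure expands the volume and lowers every reacting partial pressure. With Δn_gas = 2 − 3 = -1, Q moves away from K toward the side with fewer gas moles, so the system shifts toward the side with more gas moles — to the left.
The individual effects push in opposite directions; without quantitative information the net direction cannot be determined.

cannot be determined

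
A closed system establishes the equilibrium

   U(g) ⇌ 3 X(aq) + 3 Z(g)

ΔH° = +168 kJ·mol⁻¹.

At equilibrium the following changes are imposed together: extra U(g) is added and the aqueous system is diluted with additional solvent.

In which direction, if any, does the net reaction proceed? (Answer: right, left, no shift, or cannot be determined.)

Adding U (g), a reactant, drives the reaction to the right.
Dilution lowers every aqueous concentration by the same factor. Δn_aq = 3 − 0 = +3, so the system shifts toward the side with more dissolved moles — to the right.
All effects act in the same direction — net shift to the right.

right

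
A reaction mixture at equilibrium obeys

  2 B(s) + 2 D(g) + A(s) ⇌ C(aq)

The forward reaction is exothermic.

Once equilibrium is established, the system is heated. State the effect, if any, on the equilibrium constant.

K depends on temperature via the van 't Hoff relation. The forward reaction is exothermic, so raising T decreases K.

decreases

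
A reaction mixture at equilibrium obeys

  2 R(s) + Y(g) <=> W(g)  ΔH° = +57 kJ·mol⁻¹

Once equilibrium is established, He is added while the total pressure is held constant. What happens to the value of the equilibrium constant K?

The equilibrium constant depends only on temperature. This perturbation changes neither the position of equilibrium nor K.

unchanged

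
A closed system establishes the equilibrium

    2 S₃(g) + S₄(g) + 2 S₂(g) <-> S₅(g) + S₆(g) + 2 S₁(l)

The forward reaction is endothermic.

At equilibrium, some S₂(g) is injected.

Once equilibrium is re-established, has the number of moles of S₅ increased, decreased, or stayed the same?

Adding S₂ (g), a reactant, drives the reaction to the right.
The net shift is to the right. S₅ is a product, so its amount increases.

increases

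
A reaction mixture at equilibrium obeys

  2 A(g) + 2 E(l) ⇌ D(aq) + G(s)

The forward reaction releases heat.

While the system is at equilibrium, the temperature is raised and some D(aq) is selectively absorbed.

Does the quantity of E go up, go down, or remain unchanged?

cannot be determined

The forward reaction is exothermic. Raising T favours the endothermic direction — shift to the left.
Removing D (aq), a product, drives the reaction to the right.
The two effects oppose each other, so the net shift — and hence the change in E — cannot be determined from the given information.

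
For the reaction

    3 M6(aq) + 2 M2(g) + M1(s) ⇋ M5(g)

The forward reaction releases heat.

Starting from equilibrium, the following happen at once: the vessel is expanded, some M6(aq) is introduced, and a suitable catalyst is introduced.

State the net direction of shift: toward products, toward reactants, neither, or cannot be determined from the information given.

cannot be determined

Gas moles: reactants 2, products 1 (Δn_gas = -1). Expansion shifts the system toward the side with more moles of gas — to the left.
Adding M6 (aq), a reactant, drives the reaction to the right.
A catalyst speeds both forward and reverse rates equally; it changes neither Q nor K — no shift from this change.
The individual effects push in opposite directions; without quantitative information the net direction cannot be determined.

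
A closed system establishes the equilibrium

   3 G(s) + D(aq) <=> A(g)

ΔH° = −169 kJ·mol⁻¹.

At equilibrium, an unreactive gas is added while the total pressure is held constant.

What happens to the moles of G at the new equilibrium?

decreases

Adding inert gas at constant total pressure expands the volume and lowers every reacting partial pressure. With Δn_gas = 1 − 0 = +1, Q moves away from K toward the side with fewer gas moles, so the system shifts toward the side with more gas moles — to the right.
The net shift is to the right. G is a reactant, so its amount decreases.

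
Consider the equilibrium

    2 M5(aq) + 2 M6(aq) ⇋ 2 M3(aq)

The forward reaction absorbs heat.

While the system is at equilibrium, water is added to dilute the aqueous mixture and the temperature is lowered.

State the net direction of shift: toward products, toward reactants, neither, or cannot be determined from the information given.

left

Dilution lowers every aqueous concentration by the same factor. Δn_aq = 2 − 4 = -2, so the system shifts toward the side with more dissolved moles — to the left.
The forward reaction is endothermic. Lowering T favours the exothermic direction — shift to the left.
All effects act in the same direction — net shift to the left.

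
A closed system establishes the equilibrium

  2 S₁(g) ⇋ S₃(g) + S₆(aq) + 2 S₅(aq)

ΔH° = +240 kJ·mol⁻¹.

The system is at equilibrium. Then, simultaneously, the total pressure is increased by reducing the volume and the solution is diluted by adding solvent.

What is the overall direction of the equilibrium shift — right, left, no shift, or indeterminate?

right

Gas moles: reactants 2, products 1 (Δn_gas = -1). Compression shifts the system toward the side with fewer moles of gas — to the right.
Dilution lowers every aqueous concentration by the same factor. Δn_aq = 3 − 0 = +3, so the system shifts toward the side with more dissolved moles — to the right.
All effects act in the same direction — net shift to the right.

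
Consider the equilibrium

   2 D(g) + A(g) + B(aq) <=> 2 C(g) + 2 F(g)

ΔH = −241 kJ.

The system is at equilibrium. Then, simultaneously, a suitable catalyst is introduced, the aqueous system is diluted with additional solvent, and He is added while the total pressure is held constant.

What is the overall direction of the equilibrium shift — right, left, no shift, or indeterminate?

A catalyst speeds both forward and reverse rates equally; it changes neither Q nor K — no shift from this change.
Dilution lowers every aqueous concentration by the same factor. Δn_aq = 0 − 1 = -1, so the system shifts toward the side with more dissolved moles — to the left.
Adding inert gas at constant total pressure expands the volume and lowers every reacting partial pressure. With Δn_gas = 4 − 3 = +1, Q moves away from K toward the side with fewer gas moles, so the system shifts toward the side with more gas moles — to the right.
The individual effects push in opposite directions; without quantitative information the net direction cannot be determined.

cannot be determined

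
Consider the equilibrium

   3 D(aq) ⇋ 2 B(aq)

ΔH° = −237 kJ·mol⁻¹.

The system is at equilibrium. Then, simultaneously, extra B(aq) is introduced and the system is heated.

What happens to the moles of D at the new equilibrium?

increases

Adding B (aq), a product, drives the reaction to the left.
The forward reaction is exothermic. Raising T favours the endothermic direction — shift to the left.
The net shift is to the left. D is a reactant, so its amount increases.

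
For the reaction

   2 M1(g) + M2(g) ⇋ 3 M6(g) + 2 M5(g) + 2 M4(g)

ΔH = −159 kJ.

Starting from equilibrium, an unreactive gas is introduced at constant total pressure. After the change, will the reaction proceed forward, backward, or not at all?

right

Adding inert gas at constant total pressure expands the volume and lowers every reacting partial pressure. With Δn_gas = 7 − 3 = +4, Q moves away from K toward the side with fewer gas moles, so the system shifts toward the side with more gas moles — to the right.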